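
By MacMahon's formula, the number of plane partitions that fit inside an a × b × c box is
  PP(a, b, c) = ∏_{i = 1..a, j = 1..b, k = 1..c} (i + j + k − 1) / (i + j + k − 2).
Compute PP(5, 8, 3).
PP(5, 8, 3) = 61408347

Evaluate the triple product over i = 1..5, j = 1..8, k = 1..3. The factors are (2/1) · (3/2) · (4/3) · (3/2) · (4/3) · (5/4) · (4/3) · (5/4) · … (120 factors total). The numerators and denominators telescope so the product is an integer; carrying out the multiplication exactly gives PP(5, 8, 3) = 61408347.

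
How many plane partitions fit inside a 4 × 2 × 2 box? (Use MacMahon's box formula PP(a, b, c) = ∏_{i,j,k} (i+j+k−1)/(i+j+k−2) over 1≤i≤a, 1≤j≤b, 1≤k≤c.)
PP(4, 2, 2) = 105

Evaluate the triple product over i = 1..4, j = 1..2, k = 1..2. The factors are (2/1) · (3/2) · (3/2) · (4/3) · (3/2) · (4/3) · (4/3) · (5/4) · … (16 factors total). The numerators and denominators telescope so the product is an integer; carrying out the multiplication exactly gives PP(4, 2, 2) = 105.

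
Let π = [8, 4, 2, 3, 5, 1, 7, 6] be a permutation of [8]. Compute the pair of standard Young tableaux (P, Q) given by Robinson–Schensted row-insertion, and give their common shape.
P = [1, 3, 5, 6] / [2, 7] / [4] / [8];  Q = [1, 4, 5, 7] / [2, 8] / [3] / [6];  common shape = (4, 2, 1, 1)

Row-insert the values π_1, π_2, … into P one at a time, bumping the leftmost entry strictly greater than the inserted value down to the next row. The recording tableau Q records, in position (i, j), the step at which that cell was added to P.
  Insert 8 (step 1): P = [8];  Q = [1]
  Insert 4 (step 2): P = [4] / [8];  Q = [1] / [2]
  Insert 2 (step 3): P = [2] / [4] / [8];  Q = [1] / [2] / [3]
  Insert 3 (step 4): P = [2, 3] / [4] / [8];  Q = [1, 4] / [2] / [3]
  Insert 5 (step 5): P = [2, 3, 5] / [4] / [8];  Q = [1, 4, 5] / [2] / [3]
  Insert 1 (step 6): P = [1, 3, 5] / [2] / [4] / [8];  Q = [1, 4, 5] / [2] / [3] / [6]
  Insert 7 (step 7): P = [1, 3, 5, 7] / [2] / [4] / [8];  Q = [1, 4, 5, 7] / [2] / [3] / [6]
  Insert 6 (step 8): P = [1, 3, 5, 6] / [2, 7] / [4] / [8];  Q = [1, 4, 5, 7] / [2, 8] / [3] / [6]
Final shape: (4, 2, 1, 1).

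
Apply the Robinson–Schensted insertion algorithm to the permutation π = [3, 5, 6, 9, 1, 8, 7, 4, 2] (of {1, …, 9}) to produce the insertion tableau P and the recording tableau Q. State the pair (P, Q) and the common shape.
P = [1, 2, 6, 7] / [3, 4] / [5] / [8] / [9];  Q = [1, 2, 3, 4] / [5, 6] / [7] / [8] / [9];  common shape = (4, 2, 1, 1, 1)

Row-insert the values π_1, π_2, … into P one at a time, bumping the leftmost entry strictly greater than the inserted value down to the next row. The recording tableau Q records, in position (i, j), the step at which that cell was added to P.
  Insert 3 (step 1): P = [3];  Q = [1]
  Insert 5 (step 2): P = [3, 5];  Q = [1, 2]
  Insert 6 (step 3): P = [3, 5, 6];  Q = [1, 2, 3]
  Insert 9 (step 4): P = [3, 5, 6, 9];  Q = [1, 2, 3, 4]
  Insert 1 (step 5): P = [1, 5, 6, 9] / [3];  Q = [1, 2, 3, 4] / [5]
  Insert 8 (step 6): P = [1, 5, 6, 8] / [3, 9];  Q = [1, 2, 3, 4] / [5, 6]
  Insert 7 (step 7): P = [1, 5, 6, 7] / [3, 8] / [9];  Q = [1, 2, 3, 4] / [5, 6] / [7]
  Insert 4 (step 8): P = [1, 4, 6, 7] / [3, 5] / [8] / [9];  Q = [1, 2, 3, 4] / [5, 6] / [7] / [8]
  Insert 2 (step 9): P = [1, 2, 6, 7] / [3, 4] / [5] / [8] / [9];  Q = [1, 2, 3, 4] / [5, 6] / [7] / [8] / [9]
Final shape: (4, 2, 1, 1, 1).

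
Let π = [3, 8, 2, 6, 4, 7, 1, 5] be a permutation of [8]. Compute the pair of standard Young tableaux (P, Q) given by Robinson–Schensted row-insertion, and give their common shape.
P = [1, 4, 5] / [2, 6, 7] / [3] / [8];  Q = [1, 2, 6] / [3, 4, 8] / [5] / [7];  common shape = (3, 3, 1, 1)

Row-insert the values π_1, π_2, … into P one at a time, bumping the leftmost entry strictly greater than the inserted value down to the next row. The recording tableau Q records, in position (i, j), the step at which that cell was added to P.
  Insert 3 (step 1): P = [3];  Q = [1]
  Insert 8 (step 2): P = [3, 8];  Q = [1, 2]
  Insert 2 (step 3): P = [2, 8] / [3];  Q = [1, 2] / [3]
  Insert 6 (step 4): P = [2, 6] / [3, 8];  Q = [1, 2] / [3, 4]
  Insert 4 (step 5): P = [2, 4] / [3, 6] / [8];  Q = [1, 2] / [3, 4] / [5]
  Insert 7 (step 6): P = [2, 4, 7] / [3, 6] / [8];  Q = [1, 2, 6] / [3, 4] / [5]
  Insert 1 (step 7): P = [1, 4, 7] / [2, 6] / [3] / [8];  Q = [1, 2, 6] / [3, 4] / [5] / [7]
  Insert 5 (step 8): P = [1, 4, 5] / [2, 6, 7] / [3] / [8];  Q = [1, 2, 6] / [3, 4, 8] / [5] / [7]
Final shape: (3, 3, 1, 1).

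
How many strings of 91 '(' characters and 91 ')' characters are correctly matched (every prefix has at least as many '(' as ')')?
C_91 = 3935312233584004685417853572763349509774031680023800

These balanced parentheses are counted by the Catalan number C_n = (1/(n + 1)) · C(2n, n). For n = 91: C_91 = (1/92) · C(182, 91) = 362048725489728431058442528694228154899210914562189600/92 = 3935312233584004685417853572763349509774031680023800.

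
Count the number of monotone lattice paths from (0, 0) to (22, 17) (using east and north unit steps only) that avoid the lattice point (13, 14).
Number of paths = 46608291810

Total paths from (0, 0) to (22, 17): C(39, 22) = 51021117810. Paths through (13, 14): (paths (0, 0) → (13, 14)) × (paths (13, 14) → (22, 17)) = C(27, 13) · C(12, 9) = 20058300 · 220 = 4412826000. Avoidance count = 51021117810 − 4412826000 = 46608291810.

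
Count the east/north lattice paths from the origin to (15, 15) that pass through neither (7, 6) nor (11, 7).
Number of paths = 101895780

Inclusion–exclusion. Total paths: C(30, 15) = 155117520. Through P₁: C(13, 7)·C(17, 8) = 41715960. Through P₂: C(18, 11)·C(12, 4) = 15752880. Since P₁ is strictly southwest of P₂, a monotone path through both must visit P₁ then P₂; paths through both = C(13, 7)·C(5, 4)·C(12, 4) = 4247100. Avoid both = 155117520 − 41715960 − 15752880 + 4247100 = 101895780.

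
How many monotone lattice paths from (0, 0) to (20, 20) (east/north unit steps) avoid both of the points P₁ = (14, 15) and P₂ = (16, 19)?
Number of paths = 87531643950

Inclusion–exclusion. Total paths: C(40, 20) = 137846528820. Through P₁: C(29, 14)·C(11, 6) = 35832147120. Through P₂: C(35, 16)·C(5, 4) = 20299644750. Since P₁ is strictly southwest of P₂, a monotone path through both must visit P₁ then P₂; paths through both = C(29, 14)·C(6, 2)·C(5, 4) = 5816907000. Avoid both = 137846528820 − 35832147120 − 20299644750 + 5816907000 = 87531643950.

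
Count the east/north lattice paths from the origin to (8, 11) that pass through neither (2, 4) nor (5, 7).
Number of paths = 32622

Inclusion–exclusion. Total paths: C(19, 8) = 75582. Through P₁: C(6, 2)·C(13, 6) = 25740. Through P₂: C(12, 5)·C(7, 3) = 27720. Since P₁ is strictly southwest of P₂, a monotone path through both must visit P₁ then P₂; paths through both = C(6, 2)·C(6, 3)·C(7, 3) = 10500. Avoid both = 75582 − 25740 − 27720 + 10500 = 32622.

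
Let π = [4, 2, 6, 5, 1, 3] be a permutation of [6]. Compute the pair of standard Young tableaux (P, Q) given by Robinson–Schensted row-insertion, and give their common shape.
P = [1, 3] / [2, 5] / [4, 6];  Q = [1, 3] / [2, 4] / [5, 6];  common shape = (2, 2, 2)

Row-insert the values π_1, π_2, … into P one at a time, bumping the leftmost entry strictly greater than the inserted value down to the next row. The recording tableau Q records, in position (i, j), the step at which that cell was added to P.
  Insert 4 (step 1): P = [4];  Q = [1]
  Insert 2 (step 2): P = [2] / [4];  Q = [1] / [2]
  Insert 6 (step 3): P = [2, 6] / [4];  Q = [1, 3] / [2]
  Insert 5 (step 4): P = [2, 5] / [4, 6];  Q = [1, 3] / [2, 4]
  Insert 1 (step 5): P = [1, 5] / [2, 6] / [4];  Q = [1, 3] / [2, 4] / [5]
  Insert 3 (step 6): P = [1, 3] / [2, 5] / [4, 6];  Q = [1, 3] / [2, 4] / [5, 6]
Final shape: (2, 2, 2).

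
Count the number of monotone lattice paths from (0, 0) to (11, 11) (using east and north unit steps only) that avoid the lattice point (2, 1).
Number of paths = 428298

Total paths from (0, 0) to (11, 11): C(22, 11) = 705432. Paths through (2, 1): (paths (0, 0) → (2, 1)) × (paths (2, 1) → (11, 11)) = C(3, 2) · C(19, 9) = 3 · 92378 = 277134. Avoidance count = 705432 − 277134 = 428298.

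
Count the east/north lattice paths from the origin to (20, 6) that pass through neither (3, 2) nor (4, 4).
Number of paths = 164260

Inclusion–exclusion. Total paths: C(26, 20) = 230230. Through P₁: C(5, 3)·C(21, 17) = 59850. Through P₂: C(8, 4)·C(18, 16) = 10710. Since P₁ is strictly southwest of P₂, a monotone path through both must visit P₁ then P₂; paths through both = C(5, 3)·C(3, 1)·C(18, 16) = 4590. Avoid both = 230230 − 59850 − 10710 + 4590 = 164260.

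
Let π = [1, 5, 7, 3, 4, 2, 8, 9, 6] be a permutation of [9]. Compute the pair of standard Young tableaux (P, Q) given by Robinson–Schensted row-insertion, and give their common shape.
P = [1, 2, 4, 6, 9] / [3, 7, 8] / [5];  Q = [1, 2, 3, 7, 8] / [4, 5, 9] / [6];  common shape = (5, 3, 1)

Row-insert the values π_1, π_2, … into P one at a time, bumping the leftmost entry strictly greater than the inserted value down to the next row. The recording tableau Q records, in position (i, j), the step at which that cell was added to P.
  Insert 1 (step 1): P = [1];  Q = [1]
  Insert 5 (step 2): P = [1, 5];  Q = [1, 2]
  Insert 7 (step 3): P = [1, 5, 7];  Q = [1, 2, 3]
  Insert 3 (step 4): P = [1, 3, 7] / [5];  Q = [1, 2, 3] / [4]
  Insert 4 (step 5): P = [1, 3, 4] / [5, 7];  Q = [1, 2, 3] / [4, 5]
  Insert 2 (step 6): P = [1, 2, 4] / [3, 7] / [5];  Q = [1, 2, 3] / [4, 5] / [6]
  Insert 8 (step 7): P = [1, 2, 4, 8] / [3, 7] / [5];  Q = [1, 2, 3, 7] / [4, 5] / [6]
  Insert 9 (step 8): P = [1, 2, 4, 8, 9] / [3, 7] / [5];  Q = [1, 2, 3, 7, 8] / [4, 5] / [6]
  Insert 6 (step 9): P = [1, 2, 4, 6, 9] / [3, 7, 8] / [5];  Q = [1, 2, 3, 7, 8] / [4, 5, 9] / [6]
Final shape: (5, 3, 1).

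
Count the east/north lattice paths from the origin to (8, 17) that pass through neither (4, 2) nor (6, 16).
Number of paths = 804996

Inclusion–exclusion. Total paths: C(25, 8) = 1081575. Through P₁: C(6, 4)·C(19, 4) = 58140. Through P₂: C(22, 6)·C(3, 2) = 223839. Since P₁ is strictly southwest of P₂, a monotone path through both must visit P₁ then P₂; paths through both = C(6, 4)·C(16, 2)·C(3, 2) = 5400. Avoid both = 1081575 − 58140 − 223839 + 5400 = 804996.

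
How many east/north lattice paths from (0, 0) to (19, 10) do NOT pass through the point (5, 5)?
Number of paths = 17099754

Total paths from (0, 0) to (19, 10): C(29, 19) = 20030010. Paths through (5, 5): (paths (0, 0) → (5, 5)) × (paths (5, 5) → (19, 10)) = C(10, 5) · C(19, 14) = 252 · 11628 = 2930256. Avoidance count = 20030010 − 2930256 = 17099754.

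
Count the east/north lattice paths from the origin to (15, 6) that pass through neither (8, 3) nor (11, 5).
Number of paths = 20874

Inclusion–exclusion. Total paths: C(21, 15) = 54264. Through P₁: C(11, 8)·C(10, 7) = 19800. Through P₂: C(16, 11)·C(5, 4) = 21840. Since P₁ is strictly southwest of P₂, a monotone path through both must visit P₁ then P₂; paths through both = C(11, 8)·C(5, 3)·C(5, 4) = 8250. Avoid both = 54264 − 19800 − 21840 + 8250 = 20874.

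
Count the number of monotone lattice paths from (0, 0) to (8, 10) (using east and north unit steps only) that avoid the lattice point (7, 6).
Number of paths = 35178

Total paths from (0, 0) to (8, 10): C(18, 8) = 43758. Paths through (7, 6): (paths (0, 0) → (7, 6)) × (paths (7, 6) → (8, 10)) = C(13, 7) · C(5, 1) = 1716 · 5 = 8580. Avoidance count = 43758 − 8580 = 35178.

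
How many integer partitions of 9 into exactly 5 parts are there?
p(9, 5 parts) = 5

Partitions of n into exactly k parts ↔ partitions of n − k into at most k parts (subtract 1 from each part). For n = 9, k = 5, the partitions are: 5+1+1+1+1, 4+2+1+1+1, 3+3+1+1+1, 3+2+2+1+1, 2+2+2+2+1. Count = 5.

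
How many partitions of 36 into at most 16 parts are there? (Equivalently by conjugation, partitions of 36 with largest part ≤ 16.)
p(36, parts ≤ 16) = 15892

Use the recurrence p(n, m) = p(n, m−1) + p(n−m, m): either the largest part is < m (count p(n, m−1)) or the largest part is exactly m (remove one copy of m, count p(n−m, m)). With p(0, ·) = 1 this gives p(36, parts ≤ 16) = 15892. (By conjugating Young diagrams, this also counts partitions of 36 into at most 16 parts.)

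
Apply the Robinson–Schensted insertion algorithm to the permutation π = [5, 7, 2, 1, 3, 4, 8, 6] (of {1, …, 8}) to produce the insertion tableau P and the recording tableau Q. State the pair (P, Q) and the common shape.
P = [1, 3, 4, 6] / [2, 7, 8] / [5];  Q = [1, 2, 6, 7] / [3, 5, 8] / [4];  common shape = (4, 3, 1)

Row-insert the values π_1, π_2, … into P one at a time, bumping the leftmost entry strictly greater than the inserted value down to the next row. The recording tableau Q records, in position (i, j), the step at which that cell was added to P.
  Insert 5 (step 1): P = [5];  Q = [1]
  Insert 7 (step 2): P = [5, 7];  Q = [1, 2]
  Insert 2 (step 3): P = [2, 7] / [5];  Q = [1, 2] / [3]
  Insert 1 (step 4): P = [1, 7] / [2] / [5];  Q = [1, 2] / [3] / [4]
  Insert 3 (step 5): P = [1, 3] / [2, 7] / [5];  Q = [1, 2] / [3, 5] / [4]
  Insert 4 (step 6): P = [1, 3, 4] / [2, 7] / [5];  Q = [1, 2, 6] / [3, 5] / [4]
  Insert 8 (step 7): P = [1, 3, 4, 8] / [2, 7] / [5];  Q = [1, 2, 6, 7] / [3, 5] / [4]
  Insert 6 (step 8): P = [1, 3, 4, 6] / [2, 7, 8] / [5];  Q = [1, 2, 6, 7] / [3, 5, 8] / [4]
Final shape: (4, 3, 1).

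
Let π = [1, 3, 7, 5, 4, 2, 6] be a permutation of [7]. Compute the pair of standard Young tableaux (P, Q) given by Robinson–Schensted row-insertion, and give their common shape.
P = [1, 2, 4, 6] / [3] / [5] / [7];  Q = [1, 2, 3, 7] / [4] / [5] / [6];  common shape = (4, 1, 1, 1)

Row-insert the values π_1, π_2, … into P one at a time, bumping the leftmost entry strictly greater than the inserted value down to the next row. The recording tableau Q records, in position (i, j), the step at which that cell was added to P.
  Insert 1 (step 1): P = [1];  Q = [1]
  Insert 3 (step 2): P = [1, 3];  Q = [1, 2]
  Insert 7 (step 3): P = [1, 3, 7];  Q = [1, 2, 3]
  Insert 5 (step 4): P = [1, 3, 5] / [7];  Q = [1, 2, 3] / [4]
  Insert 4 (step 5): P = [1, 3, 4] / [5] / [7];  Q = [1, 2, 3] / [4] / [5]
  Insert 2 (step 6): P = [1, 2, 4] / [3] / [5] / [7];  Q = [1, 2, 3] / [4] / [5] / [6]
  Insert 6 (step 7): P = [1, 2, 4, 6] / [3] / [5] / [7];  Q = [1, 2, 3, 7] / [4] / [5] / [6]
Final shape: (4, 1, 1, 1).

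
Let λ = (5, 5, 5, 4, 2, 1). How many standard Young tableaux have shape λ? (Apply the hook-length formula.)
# SYT of shape (5, 5, 5, 4, 2, 1) = 746876130

Hook-length formula: f^λ = n! / Π hook(c), product over all cells c of the Young diagram. For λ = (5, 5, 5, 4, 2, 1), n = 22 boxes. Hook lengths by row (left-to-right, top-to-bottom): [10, 8, 6, 5, 3]; [9, 7, 5, 4, 2]; [8, 6, 4, 3, 1]; [6, 4, 2, 1]; [3, 1]; [1]. Product of hooks = 1504935936000. So f^λ = 22! / 1504935936000 = 1124000727777607680000 / 1504935936000 = 746876130.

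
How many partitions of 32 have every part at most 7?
p(32, parts ≤ 7) = 2400

Use the recurrence p(n, m) = p(n, m−1) + p(n−m, m): either the largest part is < m (count p(n, m−1)) or the largest part is exactly m (remove one copy of m, count p(n−m, m)). With p(0, ·) = 1 this gives p(32, parts ≤ 7) = 2400. (By conjugating Young diagrams, this also counts partitions of 32 into at most 7 parts.)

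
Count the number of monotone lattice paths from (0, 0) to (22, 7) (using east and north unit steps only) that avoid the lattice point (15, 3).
Number of paths = 1291500

Total paths from (0, 0) to (22, 7): C(29, 22) = 1560780. Paths through (15, 3): (paths (0, 0) → (15, 3)) × (paths (15, 3) → (22, 7)) = C(18, 15) · C(11, 7) = 816 · 330 = 269280. Avoidance count = 1560780 − 269280 = 1291500.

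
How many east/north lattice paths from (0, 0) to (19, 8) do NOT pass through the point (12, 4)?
Number of paths = 1619475

Total paths from (0, 0) to (19, 8): C(27, 19) = 2220075. Paths through (12, 4): (paths (0, 0) → (12, 4)) × (paths (12, 4) → (19, 8)) = C(16, 12) · C(11, 7) = 1820 · 330 = 600600. Avoidance count = 2220075 − 600600 = 1619475.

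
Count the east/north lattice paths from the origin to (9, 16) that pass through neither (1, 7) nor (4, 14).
Number of paths = 1804395

Inclusion–exclusion. Total paths: C(25, 9) = 2042975. Through P₁: C(8, 1)·C(17, 8) = 194480. Through P₂: C(18, 4)·C(7, 5) = 64260. Since P₁ is strictly southwest of P₂, a monotone path through both must visit P₁ then P₂; paths through both = C(8, 1)·C(10, 3)·C(7, 5) = 20160. Avoid both = 2042975 − 194480 − 64260 + 20160 = 1804395.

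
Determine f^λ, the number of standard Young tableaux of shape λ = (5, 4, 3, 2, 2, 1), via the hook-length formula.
# SYT of shape (5, 4, 3, 2, 2, 1) = 3573570

Hook-length formula: f^λ = n! / Π hook(c), product over all cells c of the Young diagram. For λ = (5, 4, 3, 2, 2, 1), n = 17 boxes. Hook lengths by row (left-to-right, top-to-bottom): [10, 8, 5, 3, 1]; [8, 6, 3, 1]; [6, 4, 1]; [4, 2]; [3, 1]; [1]. Product of hooks = 99532800. So f^λ = 17! / 99532800 = 355687428096000 / 99532800 = 3573570.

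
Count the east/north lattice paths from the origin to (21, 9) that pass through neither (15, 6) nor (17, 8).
Number of paths = 5969019

Inclusion–exclusion. Total paths: C(30, 21) = 14307150. Through P₁: C(21, 15)·C(9, 6) = 4558176. Through P₂: C(25, 17)·C(5, 4) = 5407875. Since P₁ is strictly southwest of P₂, a monotone path through both must visit P₁ then P₂; paths through both = C(21, 15)·C(4, 2)·C(5, 4) = 1627920. Avoid both = 14307150 − 4558176 − 5407875 + 1627920 = 5969019.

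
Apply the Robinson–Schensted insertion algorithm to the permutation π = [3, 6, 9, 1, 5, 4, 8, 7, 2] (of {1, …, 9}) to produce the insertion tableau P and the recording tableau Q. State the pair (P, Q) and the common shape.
P = [1, 2, 7] / [3, 4, 8] / [5, 9] / [6];  Q = [1, 2, 3] / [4, 5, 7] / [6, 8] / [9];  common shape = (3, 3, 2, 1)

Row-insert the values π_1, π_2, … into P one at a time, bumping the leftmost entry strictly greater than the inserted value down to the next row. The recording tableau Q records, in position (i, j), the step at which that cell was added to P.
  Insert 3 (step 1): P = [3];  Q = [1]
  Insert 6 (step 2): P = [3, 6];  Q = [1, 2]
  Insert 9 (step 3): P = [3, 6, 9];  Q = [1, 2, 3]
  Insert 1 (step 4): P = [1, 6, 9] / [3];  Q = [1, 2, 3] / [4]
  Insert 5 (step 5): P = [1, 5, 9] / [3, 6];  Q = [1, 2, 3] / [4, 5]
  Insert 4 (step 6): P = [1, 4, 9] / [3, 5] / [6];  Q = [1, 2, 3] / [4, 5] / [6]
  Insert 8 (step 7): P = [1, 4, 8] / [3, 5, 9] / [6];  Q = [1, 2, 3] / [4, 5, 7] / [6]
  Insert 7 (step 8): P = [1, 4, 7] / [3, 5, 8] / [6, 9];  Q = [1, 2, 3] / [4, 5, 7] / [6, 8]
  Insert 2 (step 9): P = [1, 2, 7] / [3, 4, 8] / [5, 9] / [6];  Q = [1, 2, 3] / [4, 5, 7] / [6, 8] / [9]
Final shape: (3, 3, 2, 1).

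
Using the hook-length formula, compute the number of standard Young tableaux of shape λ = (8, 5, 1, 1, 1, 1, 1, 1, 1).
# SYT of shape (8, 5, 1, 1, 1, 1, 1, 1, 1) = 10392525

Hook-length formula: f^λ = n! / Π hook(c), product over all cells c of the Young diagram. For λ = (8, 5, 1, 1, 1, 1, 1, 1, 1), n = 20 boxes. Hook lengths by row (left-to-right, top-to-bottom): [16, 8, 7, 6, 5, 3, 2, 1]; [12, 4, 3, 2, 1]; [7]; [6]; [5]; [4]; [3]; [2]; [1]. Product of hooks = 234101145600. So f^λ = 20! / 234101145600 = 2432902008176640000 / 234101145600 = 10392525.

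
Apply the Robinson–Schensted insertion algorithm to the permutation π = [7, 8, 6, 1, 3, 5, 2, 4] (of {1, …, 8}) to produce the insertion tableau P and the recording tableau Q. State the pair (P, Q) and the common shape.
P = [1, 2, 4] / [3, 5] / [6, 8] / [7];  Q = [1, 2, 6] / [3, 5] / [4, 8] / [7];  common shape = (3, 2, 2, 1)

Row-insert the values π_1, π_2, … into P one at a time, bumping the leftmost entry strictly greater than the inserted value down to the next row. The recording tableau Q records, in position (i, j), the step at which that cell was added to P.
  Insert 7 (step 1): P = [7];  Q = [1]
  Insert 8 (step 2): P = [7, 8];  Q = [1, 2]
  Insert 6 (step 3): P = [6, 8] / [7];  Q = [1, 2] / [3]
  Insert 1 (step 4): P = [1, 8] / [6] / [7];  Q = [1, 2] / [3] / [4]
  Insert 3 (step 5): P = [1, 3] / [6, 8] / [7];  Q = [1, 2] / [3, 5] / [4]
  Insert 5 (step 6): P = [1, 3, 5] / [6, 8] / [7];  Q = [1, 2, 6] / [3, 5] / [4]
  Insert 2 (step 7): P = [1, 2, 5] / [3, 8] / [6] / [7];  Q = [1, 2, 6] / [3, 5] / [4] / [7]
  Insert 4 (step 8): P = [1, 2, 4] / [3, 5] / [6, 8] / [7];  Q = [1, 2, 6] / [3, 5] / [4, 8] / [7]
Final shape: (3, 2, 2, 1).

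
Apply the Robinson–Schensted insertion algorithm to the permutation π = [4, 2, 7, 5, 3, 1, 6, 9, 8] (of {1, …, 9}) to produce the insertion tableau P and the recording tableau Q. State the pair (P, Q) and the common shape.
P = [1, 3, 6, 8] / [2, 5, 9] / [4] / [7];  Q = [1, 3, 7, 8] / [2, 4, 9] / [5] / [6];  common shape = (4, 3, 1, 1)

Row-insert the values π_1, π_2, … into P one at a time, bumping the leftmost entry strictly greater than the inserted value down to the next row. The recording tableau Q records, in position (i, j), the step at which that cell was added to P.
  Insert 4 (step 1): P = [4];  Q = [1]
  Insert 2 (step 2): P = [2] / [4];  Q = [1] / [2]
  Insert 7 (step 3): P = [2, 7] / [4];  Q = [1, 3] / [2]
  Insert 5 (step 4): P = [2, 5] / [4, 7];  Q = [1, 3] / [2, 4]
  Insert 3 (step 5): P = [2, 3] / [4, 5] / [7];  Q = [1, 3] / [2, 4] / [5]
  Insert 1 (step 6): P = [1, 3] / [2, 5] / [4] / [7];  Q = [1, 3] / [2, 4] / [5] / [6]
  Insert 6 (step 7): P = [1, 3, 6] / [2, 5] / [4] / [7];  Q = [1, 3, 7] / [2, 4] / [5] / [6]
  Insert 9 (step 8): P = [1, 3, 6, 9] / [2, 5] / [4] / [7];  Q = [1, 3, 7, 8] / [2, 4] / [5] / [6]
  Insert 8 (step 9): P = [1, 3, 6, 8] / [2, 5, 9] / [4] / [7];  Q = [1, 3, 7, 8] / [2, 4, 9] / [5] / [6]
Final shape: (4, 3, 1, 1).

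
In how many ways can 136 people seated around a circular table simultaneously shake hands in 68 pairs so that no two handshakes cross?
C_68 = 86218923998960285726185640663701108500

These noncrossing handshakes are counted by the Catalan number C_n = (1/(n + 1)) · C(2n, n). For n = 68: C_68 = (1/69) · C(136, 68) = 5949105755928259715106809205795376486500/69 = 86218923998960285726185640663701108500.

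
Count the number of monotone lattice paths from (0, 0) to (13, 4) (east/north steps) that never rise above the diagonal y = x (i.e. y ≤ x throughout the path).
Number of paths = 1700

By the reflection principle (André's argument), the number of monotone paths to (13, 4) with n ≤ m that never go above y = x is C(17, 13) − C(17, 14) = 2380 − 680 = 1700.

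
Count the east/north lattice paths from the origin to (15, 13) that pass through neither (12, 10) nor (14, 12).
Number of paths = 12953592

Inclusion–exclusion. Total paths: C(28, 15) = 37442160. Through P₁: C(22, 12)·C(6, 3) = 12932920. Through P₂: C(26, 14)·C(2, 1) = 19315400. Since P₁ is strictly southwest of P₂, a monotone path through both must visit P₁ then P₂; paths through both = C(22, 12)·C(4, 2)·C(2, 1) = 7759752. Avoid both = 37442160 − 12932920 − 19315400 + 7759752 = 12953592.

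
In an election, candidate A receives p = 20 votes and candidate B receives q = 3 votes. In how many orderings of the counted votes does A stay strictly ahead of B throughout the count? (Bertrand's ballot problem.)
Strict-lead orderings = 1309

Total orderings of the 23 votes with 20 for A: C(23, 20) = 1771. By the Bertrand ballot formula (Cycle Lemma / reflection principle), the number of orderings in which A is strictly ahead of B throughout is (p − q)/(p + q) · C(p + q, p) = (20 − 3)/(20 + 3) · 1771 = 1309.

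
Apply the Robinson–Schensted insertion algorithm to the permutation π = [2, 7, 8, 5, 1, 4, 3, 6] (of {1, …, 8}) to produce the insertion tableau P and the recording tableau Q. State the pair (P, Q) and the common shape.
P = [1, 3, 6] / [2, 4, 8] / [5] / [7];  Q = [1, 2, 3] / [4, 6, 8] / [5] / [7];  common shape = (3, 3, 1, 1)

Row-insert the values π_1, π_2, … into P one at a time, bumping the leftmost entry strictly greater than the inserted value down to the next row. The recording tableau Q records, in position (i, j), the step at which that cell was added to P.
  Insert 2 (step 1): P = [2];  Q = [1]
  Insert 7 (step 2): P = [2, 7];  Q = [1, 2]
  Insert 8 (step 3): P = [2, 7, 8];  Q = [1, 2, 3]
  Insert 5 (step 4): P = [2, 5, 8] / [7];  Q = [1, 2, 3] / [4]
  Insert 1 (step 5): P = [1, 5, 8] / [2] / [7];  Q = [1, 2, 3] / [4] / [5]
  Insert 4 (step 6): P = [1, 4, 8] / [2, 5] / [7];  Q = [1, 2, 3] / [4, 6] / [5]
  Insert 3 (step 7): P = [1, 3, 8] / [2, 4] / [5] / [7];  Q = [1, 2, 3] / [4, 6] / [5] / [7]
  Insert 6 (step 8): P = [1, 3, 6] / [2, 4, 8] / [5] / [7];  Q = [1, 2, 3] / [4, 6, 8] / [5] / [7]
Final shape: (3, 3, 1, 1).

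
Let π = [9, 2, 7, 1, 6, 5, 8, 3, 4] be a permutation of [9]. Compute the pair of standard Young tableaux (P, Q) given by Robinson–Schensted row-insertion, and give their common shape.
P = [1, 3, 4] / [2, 5, 8] / [6] / [7] / [9];  Q = [1, 3, 7] / [2, 5, 9] / [4] / [6] / [8];  common shape = (3, 3, 1, 1, 1)

Row-insert the values π_1, π_2, … into P one at a time, bumping the leftmost entry strictly greater than the inserted value down to the next row. The recording tableau Q records, in position (i, j), the step at which that cell was added to P.
  Insert 9 (step 1): P = [9];  Q = [1]
  Insert 2 (step 2): P = [2] / [9];  Q = [1] / [2]
  Insert 7 (step 3): P = [2, 7] / [9];  Q = [1, 3] / [2]
  Insert 1 (step 4): P = [1, 7] / [2] / [9];  Q = [1, 3] / [2] / [4]
  Insert 6 (step 5): P = [1, 6] / [2, 7] / [9];  Q = [1, 3] / [2, 5] / [4]
  Insert 5 (step 6): P = [1, 5] / [2, 6] / [7] / [9];  Q = [1, 3] / [2, 5] / [4] / [6]
  Insert 8 (step 7): P = [1, 5, 8] / [2, 6] / [7] / [9];  Q = [1, 3, 7] / [2, 5] / [4] / [6]
  Insert 3 (step 8): P = [1, 3, 8] / [2, 5] / [6] / [7] / [9];  Q = [1, 3, 7] / [2, 5] / [4] / [6] / [8]
  Insert 4 (step 9): P = [1, 3, 4] / [2, 5, 8] / [6] / [7] / [9];  Q = [1, 3, 7] / [2, 5, 9] / [4] / [6] / [8]
Final shape: (3, 3, 1, 1, 1).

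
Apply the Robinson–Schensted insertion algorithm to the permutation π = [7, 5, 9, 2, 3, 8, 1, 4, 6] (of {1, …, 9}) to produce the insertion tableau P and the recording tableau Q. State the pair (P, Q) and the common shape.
P = [1, 3, 4, 6] / [2, 8] / [5, 9] / [7];  Q = [1, 3, 6, 9] / [2, 5] / [4, 8] / [7];  common shape = (4, 2, 2, 1)

Row-insert the values π_1, π_2, … into P one at a time, bumping the leftmost entry strictly greater than the inserted value down to the next row. The recording tableau Q records, in position (i, j), the step at which that cell was added to P.
  Insert 7 (step 1): P = [7];  Q = [1]
  Insert 5 (step 2): P = [5] / [7];  Q = [1] / [2]
  Insert 9 (step 3): P = [5, 9] / [7];  Q = [1, 3] / [2]
  Insert 2 (step 4): P = [2, 9] / [5] / [7];  Q = [1, 3] / [2] / [4]
  Insert 3 (step 5): P = [2, 3] / [5, 9] / [7];  Q = [1, 3] / [2, 5] / [4]
  Insert 8 (step 6): P = [2, 3, 8] / [5, 9] / [7];  Q = [1, 3, 6] / [2, 5] / [4]
  Insert 1 (step 7): P = [1, 3, 8] / [2, 9] / [5] / [7];  Q = [1, 3, 6] / [2, 5] / [4] / [7]
  Insert 4 (step 8): P = [1, 3, 4] / [2, 8] / [5, 9] / [7];  Q = [1, 3, 6] / [2, 5] / [4, 8] / [7]
  Insert 6 (step 9): P = [1, 3, 4, 6] / [2, 8] / [5, 9] / [7];  Q = [1, 3, 6, 9] / [2, 5] / [4, 8] / [7]
Final shape: (4, 2, 2, 1).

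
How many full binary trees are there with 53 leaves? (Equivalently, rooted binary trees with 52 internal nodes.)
C_52 = 29869166945772625950142417512

These full binary trees are counted by the Catalan number C_n = (1/(n + 1)) · C(2n, n). For n = 52: C_52 = (1/53) · C(104, 52) = 1583065848125949175357548128136/53 = 29869166945772625950142417512.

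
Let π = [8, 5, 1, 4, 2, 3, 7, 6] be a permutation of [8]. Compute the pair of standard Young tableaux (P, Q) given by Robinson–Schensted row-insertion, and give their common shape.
P = [1, 2, 3, 6] / [4, 7] / [5] / [8];  Q = [1, 4, 6, 7] / [2, 8] / [3] / [5];  common shape = (4, 2, 1, 1)

Row-insert the values π_1, π_2, … into P one at a time, bumping the leftmost entry strictly greater than the inserted value down to the next row. The recording tableau Q records, in position (i, j), the step at which that cell was added to P.
  Insert 8 (step 1): P = [8];  Q = [1]
  Insert 5 (step 2): P = [5] / [8];  Q = [1] / [2]
  Insert 1 (step 3): P = [1] / [5] / [8];  Q = [1] / [2] / [3]
  Insert 4 (step 4): P = [1, 4] / [5] / [8];  Q = [1, 4] / [2] / [3]
  Insert 2 (step 5): P = [1, 2] / [4] / [5] / [8];  Q = [1, 4] / [2] / [3] / [5]
  Insert 3 (step 6): P = [1, 2, 3] / [4] / [5] / [8];  Q = [1, 4, 6] / [2] / [3] / [5]
  Insert 7 (step 7): P = [1, 2, 3, 7] / [4] / [5] / [8];  Q = [1, 4, 6, 7] / [2] / [3] / [5]
  Insert 6 (step 8): P = [1, 2, 3, 6] / [4, 7] / [5] / [8];  Q = [1, 4, 6, 7] / [2, 8] / [3] / [5]
Final shape: (4, 2, 1, 1).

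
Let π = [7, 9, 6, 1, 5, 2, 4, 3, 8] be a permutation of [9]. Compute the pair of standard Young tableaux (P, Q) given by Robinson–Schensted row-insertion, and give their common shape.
P = [1, 2, 3, 8] / [4, 9] / [5] / [6] / [7];  Q = [1, 2, 7, 9] / [3, 5] / [4] / [6] / [8];  common shape = (4, 2, 1, 1, 1)

Row-insert the values π_1, π_2, … into P one at a time, bumping the leftmost entry strictly greater than the inserted value down to the next row. The recording tableau Q records, in position (i, j), the step at which that cell was added to P.
  Insert 7 (step 1): P = [7];  Q = [1]
  Insert 9 (step 2): P = [7, 9];  Q = [1, 2]
  Insert 6 (step 3): P = [6, 9] / [7];  Q = [1, 2] / [3]
  Insert 1 (step 4): P = [1, 9] / [6] / [7];  Q = [1, 2] / [3] / [4]
  Insert 5 (step 5): P = [1, 5] / [6, 9] / [7];  Q = [1, 2] / [3, 5] / [4]
  Insert 2 (step 6): P = [1, 2] / [5, 9] / [6] / [7];  Q = [1, 2] / [3, 5] / [4] / [6]
  Insert 4 (step 7): P = [1, 2, 4] / [5, 9] / [6] / [7];  Q = [1, 2, 7] / [3, 5] / [4] / [6]
  Insert 3 (step 8): P = [1, 2, 3] / [4, 9] / [5] / [6] / [7];  Q = [1, 2, 7] / [3, 5] / [4] / [6] / [8]
  Insert 8 (step 9): P = [1, 2, 3, 8] / [4, 9] / [5] / [6] / [7];  Q = [1, 2, 7, 9] / [3, 5] / [4] / [6] / [8]
Final shape: (4, 2, 1, 1, 1).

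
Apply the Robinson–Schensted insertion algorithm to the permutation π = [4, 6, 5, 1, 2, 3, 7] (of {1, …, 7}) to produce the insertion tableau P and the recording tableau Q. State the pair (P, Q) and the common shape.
P = [1, 2, 3, 7] / [4, 5] / [6];  Q = [1, 2, 6, 7] / [3, 5] / [4];  common shape = (4, 2, 1)

Row-insert the values π_1, π_2, … into P one at a time, bumping the leftmost entry strictly greater than the inserted value down to the next row. The recording tableau Q records, in position (i, j), the step at which that cell was added to P.
  Insert 4 (step 1): P = [4];  Q = [1]
  Insert 6 (step 2): P = [4, 6];  Q = [1, 2]
  Insert 5 (step 3): P = [4, 5] / [6];  Q = [1, 2] / [3]
  Insert 1 (step 4): P = [1, 5] / [4] / [6];  Q = [1, 2] / [3] / [4]
  Insert 2 (step 5): P = [1, 2] / [4, 5] / [6];  Q = [1, 2] / [3, 5] / [4]
  Insert 3 (step 6): P = [1, 2, 3] / [4, 5] / [6];  Q = [1, 2, 6] / [3, 5] / [4]
  Insert 7 (step 7): P = [1, 2, 3, 7] / [4, 5] / [6];  Q = [1, 2, 6, 7] / [3, 5] / [4]
Final shape: (4, 2, 1).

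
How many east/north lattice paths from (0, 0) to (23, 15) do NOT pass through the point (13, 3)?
Number of paths = 15109164800

Total paths from (0, 0) to (23, 15): C(38, 23) = 15471286560. Paths through (13, 3): (paths (0, 0) → (13, 3)) × (paths (13, 3) → (23, 15)) = C(16, 13) · C(22, 10) = 560 · 646646 = 362121760. Avoidance count = 15471286560 − 362121760 = 15109164800.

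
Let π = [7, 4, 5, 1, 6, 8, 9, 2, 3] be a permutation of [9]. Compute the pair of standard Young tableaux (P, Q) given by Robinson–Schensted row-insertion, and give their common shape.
P = [1, 2, 3, 8, 9] / [4, 5, 6] / [7];  Q = [1, 3, 5, 6, 7] / [2, 8, 9] / [4];  common shape = (5, 3, 1)

Row-insert the values π_1, π_2, … into P one at a time, bumping the leftmost entry strictly greater than the inserted value down to the next row. The recording tableau Q records, in position (i, j), the step at which that cell was added to P.
  Insert 7 (step 1): P = [7];  Q = [1]
  Insert 4 (step 2): P = [4] / [7];  Q = [1] / [2]
  Insert 5 (step 3): P = [4, 5] / [7];  Q = [1, 3] / [2]
  Insert 1 (step 4): P = [1, 5] / [4] / [7];  Q = [1, 3] / [2] / [4]
  Insert 6 (step 5): P = [1, 5, 6] / [4] / [7];  Q = [1, 3, 5] / [2] / [4]
  Insert 8 (step 6): P = [1, 5, 6, 8] / [4] / [7];  Q = [1, 3, 5, 6] / [2] / [4]
  Insert 9 (step 7): P = [1, 5, 6, 8, 9] / [4] / [7];  Q = [1, 3, 5, 6, 7] / [2] / [4]
  Insert 2 (step 8): P = [1, 2, 6, 8, 9] / [4, 5] / [7];  Q = [1, 3, 5, 6, 7] / [2, 8] / [4]
  Insert 3 (step 9): P = [1, 2, 3, 8, 9] / [4, 5, 6] / [7];  Q = [1, 3, 5, 6, 7] / [2, 8, 9] / [4]
Final shape: (5, 3, 1).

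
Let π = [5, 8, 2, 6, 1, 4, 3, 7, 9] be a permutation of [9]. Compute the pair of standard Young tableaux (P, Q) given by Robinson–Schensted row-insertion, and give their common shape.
P = [1, 3, 7, 9] / [2, 4] / [5, 6] / [8];  Q = [1, 2, 8, 9] / [3, 4] / [5, 6] / [7];  common shape = (4, 2, 2, 1)

Row-insert the values π_1, π_2, … into P one at a time, bumping the leftmost entry strictly greater than the inserted value down to the next row. The recording tableau Q records, in position (i, j), the step at which that cell was added to P.
  Insert 5 (step 1): P = [5];  Q = [1]
  Insert 8 (step 2): P = [5, 8];  Q = [1, 2]
  Insert 2 (step 3): P = [2, 8] / [5];  Q = [1, 2] / [3]
  Insert 6 (step 4): P = [2, 6] / [5, 8];  Q = [1, 2] / [3, 4]
  Insert 1 (step 5): P = [1, 6] / [2, 8] / [5];  Q = [1, 2] / [3, 4] / [5]
  Insert 4 (step 6): P = [1, 4] / [2, 6] / [5, 8];  Q = [1, 2] / [3, 4] / [5, 6]
  Insert 3 (step 7): P = [1, 3] / [2, 4] / [5, 6] / [8];  Q = [1, 2] / [3, 4] / [5, 6] / [7]
  Insert 7 (step 8): P = [1, 3, 7] / [2, 4] / [5, 6] / [8];  Q = [1, 2, 8] / [3, 4] / [5, 6] / [7]
  Insert 9 (step 9): P = [1, 3, 7, 9] / [2, 4] / [5, 6] / [8];  Q = [1, 2, 8, 9] / [3, 4] / [5, 6] / [7]
Final shape: (4, 2, 2, 1).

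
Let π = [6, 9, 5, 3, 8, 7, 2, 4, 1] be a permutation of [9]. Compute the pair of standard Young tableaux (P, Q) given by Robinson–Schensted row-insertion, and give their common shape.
P = [1, 4] / [2, 7] / [3, 8] / [5, 9] / [6];  Q = [1, 2] / [3, 5] / [4, 6] / [7, 8] / [9];  common shape = (2, 2, 2, 2, 1)

Row-insert the values π_1, π_2, … into P one at a time, bumping the leftmost entry strictly greater than the inserted value down to the next row. The recording tableau Q records, in position (i, j), the step at which that cell was added to P.
  Insert 6 (step 1): P = [6];  Q = [1]
  Insert 9 (step 2): P = [6, 9];  Q = [1, 2]
  Insert 5 (step 3): P = [5, 9] / [6];  Q = [1, 2] / [3]
  Insert 3 (step 4): P = [3, 9] / [5] / [6];  Q = [1, 2] / [3] / [4]
  Insert 8 (step 5): P = [3, 8] / [5, 9] / [6];  Q = [1, 2] / [3, 5] / [4]
  Insert 7 (step 6): P = [3, 7] / [5, 8] / [6, 9];  Q = [1, 2] / [3, 5] / [4, 6]
  Insert 2 (step 7): P = [2, 7] / [3, 8] / [5, 9] / [6];  Q = [1, 2] / [3, 5] / [4, 6] / [7]
  Insert 4 (step 8): P = [2, 4] / [3, 7] / [5, 8] / [6, 9];  Q = [1, 2] / [3, 5] / [4, 6] / [7, 8]
  Insert 1 (step 9): P = [1, 4] / [2, 7] / [3, 8] / [5, 9] / [6];  Q = [1, 2] / [3, 5] / [4, 6] / [7, 8] / [9]
Final shape: (2, 2, 2, 2, 1).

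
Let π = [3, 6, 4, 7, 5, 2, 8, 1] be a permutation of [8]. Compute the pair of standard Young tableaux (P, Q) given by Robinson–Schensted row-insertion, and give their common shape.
P = [1, 4, 5, 8] / [2, 7] / [3] / [6];  Q = [1, 2, 4, 7] / [3, 5] / [6] / [8];  common shape = (4, 2, 1, 1)

Row-insert the values π_1, π_2, … into P one at a time, bumping the leftmost entry strictly greater than the inserted value down to the next row. The recording tableau Q records, in position (i, j), the step at which that cell was added to P.
  Insert 3 (step 1): P = [3];  Q = [1]
  Insert 6 (step 2): P = [3, 6];  Q = [1, 2]
  Insert 4 (step 3): P = [3, 4] / [6];  Q = [1, 2] / [3]
  Insert 7 (step 4): P = [3, 4, 7] / [6];  Q = [1, 2, 4] / [3]
  Insert 5 (step 5): P = [3, 4, 5] / [6, 7];  Q = [1, 2, 4] / [3, 5]
  Insert 2 (step 6): P = [2, 4, 5] / [3, 7] / [6];  Q = [1, 2, 4] / [3, 5] / [6]
  Insert 8 (step 7): P = [2, 4, 5, 8] / [3, 7] / [6];  Q = [1, 2, 4, 7] / [3, 5] / [6]
  Insert 1 (step 8): P = [1, 4, 5, 8] / [2, 7] / [3] / [6];  Q = [1, 2, 4, 7] / [3, 5] / [6] / [8]
Final shape: (4, 2, 1, 1).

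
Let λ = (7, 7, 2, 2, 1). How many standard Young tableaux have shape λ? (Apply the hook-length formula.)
# SYT of shape (7, 7, 2, 2, 1) = 7407036

Hook-length formula: f^λ = n! / Π hook(c), product over all cells c of the Young diagram. For λ = (7, 7, 2, 2, 1), n = 19 boxes. Hook lengths by row (left-to-right, top-to-bottom): [11, 9, 6, 5, 4, 3, 2]; [10, 8, 5, 4, 3, 2, 1]; [4, 2]; [3, 1]; [1]. Product of hooks = 16422912000. So f^λ = 19! / 16422912000 = 121645100408832000 / 16422912000 = 7407036.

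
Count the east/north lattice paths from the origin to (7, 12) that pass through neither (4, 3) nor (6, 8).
Number of paths = 31348

Inclusion–exclusion. Total paths: C(19, 7) = 50388. Through P₁: C(7, 4)·C(12, 3) = 7700. Through P₂: C(14, 6)·C(5, 1) = 15015. Since P₁ is strictly southwest of P₂, a monotone path through both must visit P₁ then P₂; paths through both = C(7, 4)·C(7, 2)·C(5, 1) = 3675. Avoid both = 50388 − 7700 − 15015 + 3675 = 31348.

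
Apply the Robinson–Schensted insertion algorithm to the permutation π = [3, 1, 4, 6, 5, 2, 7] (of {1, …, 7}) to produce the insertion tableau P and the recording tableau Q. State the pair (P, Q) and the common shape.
P = [1, 2, 5, 7] / [3, 4] / [6];  Q = [1, 3, 4, 7] / [2, 5] / [6];  common shape = (4, 2, 1)

Row-insert the values π_1, π_2, … into P one at a time, bumping the leftmost entry strictly greater than the inserted value down to the next row. The recording tableau Q records, in position (i, j), the step at which that cell was added to P.
  Insert 3 (step 1): P = [3];  Q = [1]
  Insert 1 (step 2): P = [1] / [3];  Q = [1] / [2]
  Insert 4 (step 3): P = [1, 4] / [3];  Q = [1, 3] / [2]
  Insert 6 (step 4): P = [1, 4, 6] / [3];  Q = [1, 3, 4] / [2]
  Insert 5 (step 5): P = [1, 4, 5] / [3, 6];  Q = [1, 3, 4] / [2, 5]
  Insert 2 (step 6): P = [1, 2, 5] / [3, 4] / [6];  Q = [1, 3, 4] / [2, 5] / [6]
  Insert 7 (step 7): P = [1, 2, 5, 7] / [3, 4] / [6];  Q = [1, 3, 4, 7] / [2, 5] / [6]
Final shape: (4, 2, 1).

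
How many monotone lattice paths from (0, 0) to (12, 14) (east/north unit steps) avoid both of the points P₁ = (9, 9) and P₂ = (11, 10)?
Number of paths = 5900700

Inclusion–exclusion. Total paths: C(26, 12) = 9657700. Through P₁: C(18, 9)·C(8, 3) = 2722720. Through P₂: C(21, 11)·C(5, 1) = 1763580. Since P₁ is strictly southwest of P₂, a monotone path through both must visit P₁ then P₂; paths through both = C(18, 9)·C(3, 2)·C(5, 1) = 729300. Avoid both = 9657700 − 2722720 − 1763580 + 729300 = 5900700.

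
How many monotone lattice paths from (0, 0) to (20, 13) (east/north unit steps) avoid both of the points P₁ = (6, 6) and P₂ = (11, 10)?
Number of paths = 413739480

Inclusion–exclusion. Total paths: C(33, 20) = 573166440. Through P₁: C(12, 6)·C(21, 14) = 107442720. Through P₂: C(21, 11)·C(12, 9) = 77597520. Since P₁ is strictly southwest of P₂, a monotone path through both must visit P₁ then P₂; paths through both = C(12, 6)·C(9, 5)·C(12, 9) = 25613280. Avoid both = 573166440 − 107442720 − 77597520 + 25613280 = 413739480.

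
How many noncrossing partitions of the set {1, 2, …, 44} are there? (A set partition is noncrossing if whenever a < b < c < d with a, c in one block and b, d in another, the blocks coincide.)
C_44 = 583300119592996693088040

These noncrossing partitions are counted by the Catalan number C_n = (1/(n + 1)) · C(2n, n). For n = 44: C_44 = (1/45) · C(88, 44) = 26248505381684851188961800/45 = 583300119592996693088040.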